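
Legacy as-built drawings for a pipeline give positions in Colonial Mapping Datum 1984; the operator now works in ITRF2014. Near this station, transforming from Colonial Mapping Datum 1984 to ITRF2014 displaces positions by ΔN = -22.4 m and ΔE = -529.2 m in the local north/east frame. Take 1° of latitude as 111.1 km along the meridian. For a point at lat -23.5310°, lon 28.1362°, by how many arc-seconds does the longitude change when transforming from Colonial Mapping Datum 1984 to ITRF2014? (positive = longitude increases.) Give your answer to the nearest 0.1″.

At latitude -23.5310°, cos φ = 0.916844.
1° of longitude at this latitude = 111.1 × cos φ = 101.86 km, so Δλ = -529.2 / 101861.4 = -0.0051953° = -18.703″.

Δλ = -18.7″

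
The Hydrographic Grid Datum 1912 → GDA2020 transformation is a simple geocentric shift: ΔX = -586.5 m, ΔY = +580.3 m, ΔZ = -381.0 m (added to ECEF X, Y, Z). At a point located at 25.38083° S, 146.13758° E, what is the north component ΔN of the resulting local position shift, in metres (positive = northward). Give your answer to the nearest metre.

ΔN = 3 m

At φ = -25.38083°, λ = 146.13758°: sin φ = -0.428633, cos φ = 0.903479, sin λ = 0.557201, cos λ = -0.830378.
ΔN = −sin φ cos λ·ΔX − sin φ sin λ·ΔY + cos φ·ΔZ = −(-0.428633)(-0.830378)(-586.5) − (-0.428633)(0.557201)(580.3) + (0.903479)(-381.0) = 3.12 m.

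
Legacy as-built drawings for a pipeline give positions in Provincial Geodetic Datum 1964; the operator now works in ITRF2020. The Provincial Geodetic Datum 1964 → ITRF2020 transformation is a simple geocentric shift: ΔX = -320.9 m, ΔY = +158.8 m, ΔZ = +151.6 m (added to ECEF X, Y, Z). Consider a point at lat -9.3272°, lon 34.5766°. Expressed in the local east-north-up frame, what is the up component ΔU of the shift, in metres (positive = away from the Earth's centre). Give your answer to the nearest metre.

The local up (radial) axis is (cos φ cos λ, cos φ sin λ, sin φ), giving ΔU = -260.726 + 88.929 − 24.570 = -196.37 m.

ΔU = -196 m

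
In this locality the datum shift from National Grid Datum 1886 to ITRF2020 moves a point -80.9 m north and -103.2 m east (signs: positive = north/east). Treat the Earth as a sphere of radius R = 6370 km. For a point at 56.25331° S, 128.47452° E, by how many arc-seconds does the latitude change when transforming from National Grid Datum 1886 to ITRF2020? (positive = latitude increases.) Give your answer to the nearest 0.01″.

Δφ = -2.62″

On a sphere of radius R, 1 rad of latitude = R, so Δφ = ΔN / R = -80.9 / 6370000 = -1.2700e-05 rad = -2.620″.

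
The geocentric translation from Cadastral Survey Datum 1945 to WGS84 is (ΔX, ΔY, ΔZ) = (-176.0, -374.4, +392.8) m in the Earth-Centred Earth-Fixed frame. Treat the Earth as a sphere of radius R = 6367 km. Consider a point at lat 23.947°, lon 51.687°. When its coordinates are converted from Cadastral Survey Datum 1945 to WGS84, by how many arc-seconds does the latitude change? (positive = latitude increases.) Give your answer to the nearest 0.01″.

Δφ = 16.93″

sin φ = 0.405891, cos φ = 0.913921, sin λ = 0.784636, cos λ = 0.619957.
North component: ΔN = −sin φ cos λ·ΔX − sin φ sin λ·ΔY + cos φ·ΔZ = −(0.405891)(0.619957)(-176.0) − (0.405891)(0.784636)(-374.4) + (0.913921)(392.8) = 522.51 m.
1° of latitude spans πR/180 = 111125 m, so Δφ = 522.51 / 111125 × 3600 = 16.927″.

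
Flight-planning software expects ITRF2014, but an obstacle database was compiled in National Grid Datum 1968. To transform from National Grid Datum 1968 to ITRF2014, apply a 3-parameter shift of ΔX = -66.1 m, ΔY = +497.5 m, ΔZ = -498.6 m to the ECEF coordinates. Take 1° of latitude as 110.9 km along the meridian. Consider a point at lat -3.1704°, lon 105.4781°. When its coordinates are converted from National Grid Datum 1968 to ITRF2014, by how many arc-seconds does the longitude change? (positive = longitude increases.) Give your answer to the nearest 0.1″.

sin φ = -0.055306, cos φ = 0.998469, sin λ = 0.963733, cos λ = -0.266870.
East component: ΔE = −sin λ·ΔX + cos λ·ΔY = −(0.963733)(-66.1) + (-0.266870)(497.5) = -69.07 m.
1° of latitude spans 110900 m; at latitude φ, 1° of longitude spans that × cos φ = 110730.3 m, so Δλ = -69.07 / 110730.3 × 3600 = -2.245″.

Δλ = -2.2″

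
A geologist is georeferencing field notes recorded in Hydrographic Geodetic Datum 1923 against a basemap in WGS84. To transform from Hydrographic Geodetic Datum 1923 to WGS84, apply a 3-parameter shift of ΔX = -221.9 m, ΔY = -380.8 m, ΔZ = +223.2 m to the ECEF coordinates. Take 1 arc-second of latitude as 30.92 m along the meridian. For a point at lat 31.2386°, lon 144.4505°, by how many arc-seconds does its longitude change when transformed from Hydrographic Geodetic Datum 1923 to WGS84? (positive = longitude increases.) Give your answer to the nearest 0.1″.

Δλ = 16.6″

sin φ = 0.518603, cos φ = 0.855015, sin λ = 0.581406, cos λ = -0.813614.
East component: ΔE = −sin λ·ΔX + cos λ·ΔY = −(0.581406)(-221.9) + (-0.813614)(-380.8) = 438.84 m.
1° of latitude spans 3600 × 30.92 = 111312 m; at latitude φ, 1° of longitude spans that × cos φ = 95173.4 m, so Δλ = 438.84 / 95173.4 × 3600 = 16.599″.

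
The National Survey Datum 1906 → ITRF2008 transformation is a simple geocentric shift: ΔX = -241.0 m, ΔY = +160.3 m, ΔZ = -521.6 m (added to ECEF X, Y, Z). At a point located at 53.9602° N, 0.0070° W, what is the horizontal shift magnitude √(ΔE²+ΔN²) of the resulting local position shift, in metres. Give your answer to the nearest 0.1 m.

The local east axis at (φ, λ) is (−sin λ, cos λ, 0), so ΔE = −sin(-0.0070°)·(-241.0) + cos(-0.0070°)·160.3 = 160.27 m.
The local north axis is (−sin φ cos λ, −sin φ sin λ, cos φ), giving ΔN = 194.875 + 0.016 − 306.882 = -111.99 m.
Horizontal magnitude = √(ΔE² + ΔN²) = √(160.27² + (-111.99)²) = 195.52 m.

195.5 m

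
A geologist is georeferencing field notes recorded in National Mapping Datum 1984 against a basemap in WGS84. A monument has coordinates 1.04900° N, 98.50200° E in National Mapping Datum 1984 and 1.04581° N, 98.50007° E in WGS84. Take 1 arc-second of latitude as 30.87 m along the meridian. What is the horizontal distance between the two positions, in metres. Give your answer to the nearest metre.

Δφ = 1.04581° − 1.04900° = -0.00319°; Δλ = 98.50007° − 98.50200° = -0.00193°.
1° of latitude = 3600 × 30.87 = 111132 m.
ΔN = Δφ × 111132 = -354.5 m; ΔE = Δλ × 111132 × cos(1.04900°) = -0.00193 × 111132 × 0.999832 = -214.4 m.
Distance = √(ΔE² + ΔN²) = √((-214.4)² + (-354.5)²) = 414.3 m.

414 m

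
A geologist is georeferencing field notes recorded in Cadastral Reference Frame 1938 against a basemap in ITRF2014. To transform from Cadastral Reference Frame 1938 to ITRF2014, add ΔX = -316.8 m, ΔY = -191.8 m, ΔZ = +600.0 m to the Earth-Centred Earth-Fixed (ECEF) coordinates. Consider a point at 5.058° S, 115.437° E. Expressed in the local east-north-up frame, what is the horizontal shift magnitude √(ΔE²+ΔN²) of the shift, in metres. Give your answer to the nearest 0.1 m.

699.3 m

The local east axis at (φ, λ) is (−sin λ, cos λ, 0), so ΔE = −sin(115.437°)·(-316.8) + cos(115.437°)·(-191.8) = 368.47 m.
The local north axis is (−sin φ cos λ, −sin φ sin λ, cos φ), giving ΔN = 11.997 − 15.271 + 597.664 = 594.39 m.
Horizontal magnitude = √(ΔE² + ΔN²) = √(368.47² + 594.39²) = 699.34 m.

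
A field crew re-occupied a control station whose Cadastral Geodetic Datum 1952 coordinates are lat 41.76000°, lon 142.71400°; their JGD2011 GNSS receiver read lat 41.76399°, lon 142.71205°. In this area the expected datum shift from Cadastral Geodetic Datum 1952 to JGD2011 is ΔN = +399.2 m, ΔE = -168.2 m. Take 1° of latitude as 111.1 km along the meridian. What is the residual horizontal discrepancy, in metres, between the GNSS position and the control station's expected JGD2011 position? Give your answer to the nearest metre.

45 m

Observed coordinate differences: Δφ = +0.00399°, Δλ = -0.00195°.
Converting to metres (1° lat = 111100 m, cos φ = 0.745941): observed ΔN = 443.3 m, observed ΔE = -161.6 m.
Subtracting the expected shift leaves a residual of 443.3 − (399.2) = 44.1 m north and -161.6 − (-168.2) = 6.6 m east.
Residual distance = √(44.1² + 6.6²) = 44.6 m.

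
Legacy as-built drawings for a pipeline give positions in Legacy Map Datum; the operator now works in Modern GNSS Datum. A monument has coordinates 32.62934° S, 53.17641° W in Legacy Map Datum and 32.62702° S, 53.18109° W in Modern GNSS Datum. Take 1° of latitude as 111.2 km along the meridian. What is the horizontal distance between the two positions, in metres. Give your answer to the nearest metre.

509 m

Δφ = -32.62702° − -32.62934° = +0.00232°; Δλ = -53.18109° − -53.17641° = -0.00468°.
ΔN = Δφ × 111200 = 258.0 m; ΔE = Δλ × 111200 × cos(-32.62934°) = -0.00468 × 111200 × 0.842176 = -438.3 m.
Distance = √(ΔE² + ΔN²) = √((-438.3)² + 258.0²) = 508.6 m.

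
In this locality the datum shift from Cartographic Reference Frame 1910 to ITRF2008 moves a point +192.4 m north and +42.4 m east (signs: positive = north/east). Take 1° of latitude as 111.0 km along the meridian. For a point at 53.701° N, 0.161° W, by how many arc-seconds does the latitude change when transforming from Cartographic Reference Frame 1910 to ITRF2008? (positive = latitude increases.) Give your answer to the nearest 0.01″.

1° of latitude = 111.0 km, so Δφ = 192.4 / 111000 = 0.0017333° = 6.240″.

Δφ = 6.24″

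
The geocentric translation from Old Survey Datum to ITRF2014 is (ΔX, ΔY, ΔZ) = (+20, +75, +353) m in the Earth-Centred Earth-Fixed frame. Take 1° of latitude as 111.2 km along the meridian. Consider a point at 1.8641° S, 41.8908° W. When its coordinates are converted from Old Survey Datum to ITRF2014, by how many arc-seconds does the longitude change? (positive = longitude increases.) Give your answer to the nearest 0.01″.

Δλ = 2.24″

sin φ = -0.032529, cos φ = 0.999471, sin λ = -0.667713, cos λ = 0.744419.
East component: ΔE = −sin λ·ΔX + cos λ·ΔY = −(-0.667713)(20) + (0.744419)(75) = 69.19 m.
1° of latitude spans 111200 m; at latitude φ, 1° of longitude spans that × cos φ = 111141.2 m, so Δλ = 69.19 / 111141.2 × 3600 = 2.241″.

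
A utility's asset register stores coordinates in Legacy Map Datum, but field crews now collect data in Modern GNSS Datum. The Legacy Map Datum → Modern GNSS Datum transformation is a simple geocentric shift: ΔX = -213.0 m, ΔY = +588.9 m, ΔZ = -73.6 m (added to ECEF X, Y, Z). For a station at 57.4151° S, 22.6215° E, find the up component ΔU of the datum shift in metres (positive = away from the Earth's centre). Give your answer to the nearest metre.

The local up (radial) axis is (cos φ cos λ, cos φ sin λ, sin φ), giving ΔU = -105.886 + 121.990 + 62.015 = 78.12 m.

ΔU = 78 m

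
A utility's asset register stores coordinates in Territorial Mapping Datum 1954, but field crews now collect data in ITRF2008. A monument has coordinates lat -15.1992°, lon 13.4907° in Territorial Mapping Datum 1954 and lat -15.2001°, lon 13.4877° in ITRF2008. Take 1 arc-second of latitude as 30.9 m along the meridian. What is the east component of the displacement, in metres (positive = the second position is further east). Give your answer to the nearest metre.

Δφ = -15.2001° − -15.1992° = -0.0009°; Δλ = 13.4877° − 13.4907° = -0.0030°.
1° of latitude = 3600 × 30.90 = 111240 m.
ΔN = Δφ × 111240 = -100.1 m; ΔE = Δλ × 111240 × cos(-15.1992°) = -0.0030 × 111240 × 0.965020 = -322.0 m.

ΔE = -322 m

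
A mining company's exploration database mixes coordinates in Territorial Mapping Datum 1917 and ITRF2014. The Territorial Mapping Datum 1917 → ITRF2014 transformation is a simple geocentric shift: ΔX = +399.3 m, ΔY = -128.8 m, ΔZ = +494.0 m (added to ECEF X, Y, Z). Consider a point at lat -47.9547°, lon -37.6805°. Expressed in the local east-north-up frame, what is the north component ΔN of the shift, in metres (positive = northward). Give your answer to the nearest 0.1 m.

ΔN = 624.0 m

The local north axis is (−sin φ cos λ, −sin φ sin λ, cos φ), giving ΔN = 234.680 + 58.466 + 330.841 = 623.99 m.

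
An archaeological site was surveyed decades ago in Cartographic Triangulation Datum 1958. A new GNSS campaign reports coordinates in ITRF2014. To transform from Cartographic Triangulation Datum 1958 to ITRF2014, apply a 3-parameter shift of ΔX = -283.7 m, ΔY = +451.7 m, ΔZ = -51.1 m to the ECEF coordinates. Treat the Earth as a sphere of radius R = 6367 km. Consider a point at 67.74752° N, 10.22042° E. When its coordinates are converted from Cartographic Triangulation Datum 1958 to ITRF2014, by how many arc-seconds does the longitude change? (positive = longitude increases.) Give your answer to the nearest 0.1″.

sin φ = 0.925524, cos φ = 0.378689, sin λ = 0.177435, cos λ = 0.984132.
East component: ΔE = −sin λ·ΔX + cos λ·ΔY = −(0.177435)(-283.7) + (0.984132)(451.7) = 494.87 m.
1° of latitude spans πR/180 = 111125 m; at latitude φ, 1° of longitude spans that × cos φ = 42081.8 m, so Δλ = 494.87 / 42081.8 × 3600 = 42.335″.

Δλ = 42.3″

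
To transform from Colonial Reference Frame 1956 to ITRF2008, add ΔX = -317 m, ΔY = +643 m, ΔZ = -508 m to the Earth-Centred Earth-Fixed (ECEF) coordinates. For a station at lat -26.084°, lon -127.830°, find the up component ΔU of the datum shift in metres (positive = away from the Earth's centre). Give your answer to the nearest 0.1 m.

The local up (radial) axis is (cos φ cos λ, cos φ sin λ, sin φ), giving ΔU = 174.621 − 456.138 + 223.362 = -58.16 m.

ΔU = -58.2 m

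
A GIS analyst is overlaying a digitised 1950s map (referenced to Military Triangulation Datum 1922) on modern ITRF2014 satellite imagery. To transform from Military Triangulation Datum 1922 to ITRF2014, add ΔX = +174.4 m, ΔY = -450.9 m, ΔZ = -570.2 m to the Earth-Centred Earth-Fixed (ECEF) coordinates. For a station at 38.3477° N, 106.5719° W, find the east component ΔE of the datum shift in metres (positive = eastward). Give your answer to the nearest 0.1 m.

The local east axis at (φ, λ) is (−sin λ, cos λ, 0), so ΔE = −sin(-106.5719°)·174.4 + cos(-106.5719°)·(-450.9) = 295.76 m.

ΔE = 295.8 m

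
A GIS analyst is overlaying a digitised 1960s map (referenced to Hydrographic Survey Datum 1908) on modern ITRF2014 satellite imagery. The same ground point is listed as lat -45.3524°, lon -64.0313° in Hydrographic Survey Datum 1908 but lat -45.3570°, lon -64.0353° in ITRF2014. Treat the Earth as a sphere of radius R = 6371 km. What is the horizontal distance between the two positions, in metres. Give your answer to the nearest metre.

599 m

Δφ = -45.3570° − -45.3524° = -0.0046°; Δλ = -64.0353° − -64.0313° = -0.0040°.
1° along a meridian = πR/180 = 111195 m.
ΔN = Δφ × 111195 = -511.5 m; ΔE = Δλ × 111195 × cos(-45.3524°) = -0.0040 × 111195 × 0.702744 = -312.6 m.
Distance = √(ΔE² + ΔN²) = √((-312.6)² + (-511.5)²) = 599.4 m.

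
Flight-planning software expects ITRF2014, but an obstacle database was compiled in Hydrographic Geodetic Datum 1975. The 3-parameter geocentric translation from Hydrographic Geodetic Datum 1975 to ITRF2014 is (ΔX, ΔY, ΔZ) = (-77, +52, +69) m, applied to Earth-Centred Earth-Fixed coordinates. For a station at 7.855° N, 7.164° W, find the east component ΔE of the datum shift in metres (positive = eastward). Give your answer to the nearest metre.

ΔE = 42 m

The local east axis at (φ, λ) is (−sin λ, cos λ, 0), so ΔE = −sin(-7.164°)·(-77) + cos(-7.164°)·52 = 41.99 m.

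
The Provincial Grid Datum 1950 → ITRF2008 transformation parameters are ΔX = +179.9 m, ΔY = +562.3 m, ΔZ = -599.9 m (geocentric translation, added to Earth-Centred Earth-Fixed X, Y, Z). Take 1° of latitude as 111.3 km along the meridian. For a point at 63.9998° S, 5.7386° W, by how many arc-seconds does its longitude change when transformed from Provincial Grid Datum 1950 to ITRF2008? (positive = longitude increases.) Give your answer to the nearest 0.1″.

Δλ = 42.6″

sin φ = -0.898793, cos φ = 0.438374, sin λ = -0.099990, cos λ = 0.994988.
East component: ΔE = −sin λ·ΔX + cos λ·ΔY = −(-0.099990)(179.9) + (0.994988)(562.3) = 577.47 m.
1° of latitude spans 111300 m; at latitude φ, 1° of longitude spans that × cos φ = 48791.1 m, so Δλ = 577.47 / 48791.1 × 3600 = 42.608″.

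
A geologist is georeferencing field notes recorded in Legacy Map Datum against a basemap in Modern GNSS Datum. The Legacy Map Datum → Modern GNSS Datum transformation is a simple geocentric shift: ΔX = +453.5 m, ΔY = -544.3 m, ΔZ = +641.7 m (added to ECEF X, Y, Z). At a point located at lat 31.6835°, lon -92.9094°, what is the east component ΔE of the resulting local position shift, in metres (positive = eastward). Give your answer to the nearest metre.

ΔE = 481 m

At φ = 31.6835°, λ = -92.9094°: sin φ = 0.525227, cos φ = 0.850962, sin λ = -0.998711, cos λ = -0.050757.
ΔE = −sin λ·ΔX + cos λ·ΔY = −(-0.998711)·(453.5) + (-0.050757)·(-544.3) = 480.54 m.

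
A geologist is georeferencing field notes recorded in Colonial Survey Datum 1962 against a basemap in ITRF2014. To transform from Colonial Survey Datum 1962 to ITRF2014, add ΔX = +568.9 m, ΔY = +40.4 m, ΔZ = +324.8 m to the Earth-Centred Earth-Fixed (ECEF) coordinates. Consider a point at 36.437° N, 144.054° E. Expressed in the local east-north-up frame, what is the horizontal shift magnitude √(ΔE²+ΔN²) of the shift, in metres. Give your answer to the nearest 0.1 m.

636.9 m

At φ = 36.437°, λ = 144.054°: sin φ = 0.593939, cos φ = 0.804510, sin λ = 0.587023, cos λ = -0.809571.
ΔE = −sin λ·ΔX + cos λ·ΔY = −(0.587023)·(568.9) + (-0.809571)·(40.4) = -366.66 m.
ΔN = −sin φ cos λ·ΔX − sin φ sin λ·ΔY + cos φ·ΔZ = −(0.593939)(-0.809571)(568.9) − (0.593939)(0.587023)(40.4) + (0.804510)(324.8) = 520.77 m.
Horizontal magnitude = √(ΔE² + ΔN²) = √((-366.66)² + 520.77²) = 636.90 m.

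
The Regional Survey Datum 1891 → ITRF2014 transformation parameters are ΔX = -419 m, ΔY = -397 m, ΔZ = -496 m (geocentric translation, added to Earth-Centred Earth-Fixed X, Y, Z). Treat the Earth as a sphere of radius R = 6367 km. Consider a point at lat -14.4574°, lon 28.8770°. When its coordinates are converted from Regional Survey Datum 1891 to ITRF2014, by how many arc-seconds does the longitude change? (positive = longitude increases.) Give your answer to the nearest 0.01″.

Δλ = -4.86″

sin φ = -0.249660, cos φ = 0.968334, sin λ = 0.482931, cos λ = 0.875658.
East component: ΔE = −sin λ·ΔX + cos λ·ΔY = −(0.482931)(-419) + (0.875658)(-397) = -145.29 m.
1° of latitude spans πR/180 = 111125 m; at latitude φ, 1° of longitude spans that × cos φ = 107606.2 m, so Δλ = -145.29 / 107606.2 × 3600 = -4.861″.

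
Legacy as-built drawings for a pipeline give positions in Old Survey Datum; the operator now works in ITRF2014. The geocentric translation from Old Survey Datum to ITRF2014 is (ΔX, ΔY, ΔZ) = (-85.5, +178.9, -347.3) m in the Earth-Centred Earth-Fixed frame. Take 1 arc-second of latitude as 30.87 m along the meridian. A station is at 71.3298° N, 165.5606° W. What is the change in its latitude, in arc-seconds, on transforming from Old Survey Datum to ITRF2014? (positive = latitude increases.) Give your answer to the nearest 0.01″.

sin φ = 0.947377, cos φ = 0.320120, sin λ = -0.249356, cos λ = -0.968412.
North component: ΔN = −sin φ cos λ·ΔX − sin φ sin λ·ΔY + cos φ·ΔZ = −(0.947377)(-0.968412)(-85.5) − (0.947377)(-0.249356)(178.9) + (0.320120)(-347.3) = -147.36 m.
1° of latitude spans 3600 × 30.87 = 111132 m, so Δφ = -147.36 / 111132 × 3600 = -4.773″.

Δφ = -4.77″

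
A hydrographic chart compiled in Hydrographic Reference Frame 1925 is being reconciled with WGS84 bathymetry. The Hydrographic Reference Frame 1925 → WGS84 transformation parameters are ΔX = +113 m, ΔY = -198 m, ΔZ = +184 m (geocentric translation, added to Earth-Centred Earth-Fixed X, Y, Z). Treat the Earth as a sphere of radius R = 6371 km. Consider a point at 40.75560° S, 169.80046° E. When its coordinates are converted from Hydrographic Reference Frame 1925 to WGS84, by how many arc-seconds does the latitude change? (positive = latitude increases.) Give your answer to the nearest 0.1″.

Δφ = 1.4″

sin φ = -0.652834, cos φ = 0.757501, sin λ = 0.177077, cos λ = -0.984197.
North component: ΔN = −sin φ cos λ·ΔX − sin φ sin λ·ΔY + cos φ·ΔZ = −(-0.652834)(-0.984197)(113) − (-0.652834)(0.177077)(-198) + (0.757501)(184) = 43.89 m.
1° of latitude spans πR/180 = 111195 m, so Δφ = 43.89 / 111195 × 3600 = 1.421″.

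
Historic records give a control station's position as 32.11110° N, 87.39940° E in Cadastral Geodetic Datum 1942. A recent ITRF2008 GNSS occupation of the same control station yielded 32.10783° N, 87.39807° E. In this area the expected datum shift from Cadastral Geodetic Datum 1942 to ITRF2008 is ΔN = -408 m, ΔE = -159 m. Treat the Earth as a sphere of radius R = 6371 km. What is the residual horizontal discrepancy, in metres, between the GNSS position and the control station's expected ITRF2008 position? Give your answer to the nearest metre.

56 m

Observed coordinate differences: Δφ = -0.00327°, Δλ = -0.00133°.
Converting to metres (1° lat = 111195 m, cos φ = 0.847019): observed ΔN = -363.6 m, observed ΔE = -125.3 m.
Subtracting the expected shift leaves a residual of -363.6 − (-408) = 44.4 m north and -125.3 − (-159) = 33.7 m east.
Residual distance = √(44.4² + 33.7²) = 55.8 m.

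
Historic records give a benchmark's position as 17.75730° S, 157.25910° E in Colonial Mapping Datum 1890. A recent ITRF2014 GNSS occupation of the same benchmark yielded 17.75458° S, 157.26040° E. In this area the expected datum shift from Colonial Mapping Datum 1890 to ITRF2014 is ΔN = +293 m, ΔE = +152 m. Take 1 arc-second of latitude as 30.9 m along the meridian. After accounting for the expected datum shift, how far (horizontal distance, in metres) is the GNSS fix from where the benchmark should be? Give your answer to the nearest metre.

Observed coordinate differences: Δφ = +0.00272°, Δλ = +0.00130°.
Converting to metres (1° lat = 111240 m, cos φ = 0.952357): observed ΔN = 302.6 m, observed ΔE = 137.7 m.
Subtracting the expected shift leaves a residual of 302.6 − (293) = 9.6 m north and 137.7 − (152) = -14.3 m east.
Residual distance = √(9.6² + (-14.3)²) = 17.2 m.

17 m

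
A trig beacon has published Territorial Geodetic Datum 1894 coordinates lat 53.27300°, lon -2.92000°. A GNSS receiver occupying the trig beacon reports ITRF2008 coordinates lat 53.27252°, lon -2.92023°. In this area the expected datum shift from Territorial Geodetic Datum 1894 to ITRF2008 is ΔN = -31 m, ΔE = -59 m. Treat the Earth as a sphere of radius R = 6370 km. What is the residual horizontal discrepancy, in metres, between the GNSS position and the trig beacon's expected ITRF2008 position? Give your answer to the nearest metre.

Observed coordinate differences: Δφ = -0.00048°, Δλ = -0.00023°.
Converting to metres (1° lat = 111177 m, cos φ = 0.598003): observed ΔN = -53.4 m, observed ΔE = -15.3 m.
Subtracting the expected shift leaves a residual of -53.4 − (-31) = -22.4 m north and -15.3 − (-59) = 43.7 m east.
Residual distance = √((-22.4)² + 43.7²) = 49.1 m.

49 m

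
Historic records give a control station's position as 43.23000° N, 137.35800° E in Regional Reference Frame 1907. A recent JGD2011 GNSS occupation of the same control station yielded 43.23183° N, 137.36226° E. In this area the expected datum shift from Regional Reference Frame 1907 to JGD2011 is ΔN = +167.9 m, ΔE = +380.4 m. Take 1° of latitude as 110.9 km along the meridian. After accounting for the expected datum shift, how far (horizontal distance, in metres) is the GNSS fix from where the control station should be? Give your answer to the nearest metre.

Observed coordinate differences: Δφ = +0.00183°, Δλ = +0.00426°.
Converting to metres (1° lat = 110900 m, cos φ = 0.728610): observed ΔN = 202.9 m, observed ΔE = 344.2 m.
Subtracting the expected shift leaves a residual of 202.9 − (167.9) = 35.0 m north and 344.2 − (380.4) = -36.2 m east.
Residual distance = √(35.0² + (-36.2)²) = 50.4 m.

50 m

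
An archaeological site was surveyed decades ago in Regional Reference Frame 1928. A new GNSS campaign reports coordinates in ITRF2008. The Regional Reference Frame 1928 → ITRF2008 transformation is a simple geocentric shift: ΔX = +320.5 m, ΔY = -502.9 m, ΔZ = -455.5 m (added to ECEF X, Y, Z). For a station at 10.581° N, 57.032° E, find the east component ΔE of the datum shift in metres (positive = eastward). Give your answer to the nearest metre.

At φ = 10.581°, λ = 57.032°: sin φ = 0.183625, cos φ = 0.982996, sin λ = 0.838975, cos λ = 0.544171.
ΔE = −sin λ·ΔX + cos λ·ΔY = −(0.838975)·(320.5) + (0.544171)·(-502.9) = -542.55 m.

ΔE = -543 m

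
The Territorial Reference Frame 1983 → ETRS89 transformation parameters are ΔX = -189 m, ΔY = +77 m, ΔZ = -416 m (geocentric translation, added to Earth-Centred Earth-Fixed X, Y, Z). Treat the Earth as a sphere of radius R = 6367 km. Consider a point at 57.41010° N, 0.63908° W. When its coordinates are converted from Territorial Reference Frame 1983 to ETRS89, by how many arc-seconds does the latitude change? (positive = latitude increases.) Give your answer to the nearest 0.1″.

sin φ = 0.842547, cos φ = 0.538622, sin λ = -0.011154, cos λ = 0.999938.
North component: ΔN = −sin φ cos λ·ΔX − sin φ sin λ·ΔY + cos φ·ΔZ = −(0.842547)(0.999938)(-189) − (0.842547)(-0.011154)(77) + (0.538622)(-416) = -64.11 m.
1° of latitude spans πR/180 = 111125 m, so Δφ = -64.11 / 111125 × 3600 = -2.077″.

Δφ = -2.1″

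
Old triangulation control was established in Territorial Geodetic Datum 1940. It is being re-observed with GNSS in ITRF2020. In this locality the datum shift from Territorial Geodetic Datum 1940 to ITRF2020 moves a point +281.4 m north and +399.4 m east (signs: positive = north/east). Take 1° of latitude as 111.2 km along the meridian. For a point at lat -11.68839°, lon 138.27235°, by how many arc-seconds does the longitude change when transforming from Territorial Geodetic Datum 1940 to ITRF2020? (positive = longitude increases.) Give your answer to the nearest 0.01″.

At latitude -11.68839°, cos φ = 0.979264.
1° of longitude at this latitude = 111.2 × cos φ = 108.89 km, so Δλ = 399.4 / 108894.1 = 0.0036678° = 13.204″.

Δλ = 13.20″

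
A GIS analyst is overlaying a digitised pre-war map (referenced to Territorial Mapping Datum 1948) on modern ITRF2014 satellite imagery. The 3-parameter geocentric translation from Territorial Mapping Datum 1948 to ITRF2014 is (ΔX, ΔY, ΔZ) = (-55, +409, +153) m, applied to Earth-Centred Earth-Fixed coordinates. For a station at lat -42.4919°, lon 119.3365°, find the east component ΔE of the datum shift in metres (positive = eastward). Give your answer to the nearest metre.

ΔE = -152 m

The local east axis at (φ, λ) is (−sin λ, cos λ, 0), so ΔE = −sin(119.3365°)·(-55) + cos(119.3365°)·409 = -152.44 m.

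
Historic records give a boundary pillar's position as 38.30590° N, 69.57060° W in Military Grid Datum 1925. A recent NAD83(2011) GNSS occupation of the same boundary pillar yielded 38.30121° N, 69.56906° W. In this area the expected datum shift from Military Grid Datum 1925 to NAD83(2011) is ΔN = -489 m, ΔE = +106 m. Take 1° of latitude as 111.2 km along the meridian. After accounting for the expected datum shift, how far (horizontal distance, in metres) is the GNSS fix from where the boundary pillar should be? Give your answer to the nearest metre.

43 m

Observed coordinate differences: Δφ = -0.00469°, Δλ = +0.00154°.
Converting to metres (1° lat = 111200 m, cos φ = 0.784713): observed ΔN = -521.5 m, observed ΔE = 134.4 m.
Subtracting the expected shift leaves a residual of -521.5 − (-489) = -32.5 m north and 134.4 − (106) = 28.4 m east.
Residual distance = √((-32.5)² + 28.4²) = 43.2 m.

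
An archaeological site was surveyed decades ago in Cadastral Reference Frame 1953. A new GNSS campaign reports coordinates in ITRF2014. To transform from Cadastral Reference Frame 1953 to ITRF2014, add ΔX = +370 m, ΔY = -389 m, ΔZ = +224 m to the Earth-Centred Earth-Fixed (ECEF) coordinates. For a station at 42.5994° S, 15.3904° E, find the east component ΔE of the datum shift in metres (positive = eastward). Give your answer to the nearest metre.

The local east axis at (φ, λ) is (−sin λ, cos λ, 0), so ΔE = −sin(15.3904°)·370 + cos(15.3904°)·(-389) = -473.25 m.

ΔE = -473 m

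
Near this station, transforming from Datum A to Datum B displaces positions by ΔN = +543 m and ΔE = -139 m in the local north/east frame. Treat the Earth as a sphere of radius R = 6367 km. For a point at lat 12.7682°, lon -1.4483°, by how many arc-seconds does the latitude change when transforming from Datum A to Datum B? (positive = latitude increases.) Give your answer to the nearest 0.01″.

On a sphere of radius R, 1 rad of latitude = R, so Δφ = ΔN / R = 543.0 / 6367000 = 8.5283e-05 rad = 17.591″.

Δφ = 17.59″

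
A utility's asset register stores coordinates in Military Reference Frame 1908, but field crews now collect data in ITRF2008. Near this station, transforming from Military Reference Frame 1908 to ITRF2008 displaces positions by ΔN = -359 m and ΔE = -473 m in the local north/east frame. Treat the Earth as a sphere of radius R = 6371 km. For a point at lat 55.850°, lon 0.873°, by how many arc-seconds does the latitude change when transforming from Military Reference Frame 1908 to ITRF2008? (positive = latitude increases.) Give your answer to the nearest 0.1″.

Δφ = -11.6″

On a sphere of radius R, 1 rad of latitude = R, so Δφ = ΔN / R = -359.0 / 6371000 = -5.6349e-05 rad = -11.623″.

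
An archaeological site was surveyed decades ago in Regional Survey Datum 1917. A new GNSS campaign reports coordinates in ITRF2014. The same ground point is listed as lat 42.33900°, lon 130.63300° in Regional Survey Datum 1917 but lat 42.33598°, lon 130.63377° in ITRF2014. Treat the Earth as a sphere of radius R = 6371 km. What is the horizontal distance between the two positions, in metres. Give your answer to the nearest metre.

Δφ = 42.33598° − 42.33900° = -0.00302°; Δλ = 130.63377° − 130.63300° = +0.00077°.
1° along a meridian = πR/180 = 111195 m.
ΔN = Δφ × 111195 = -335.8 m; ΔE = Δλ × 111195 × cos(42.33900°) = +0.00077 × 111195 × 0.739173 = 63.3 m.
Distance = √(ΔE² + ΔN²) = √(63.3² + (-335.8)²) = 341.7 m.

342 m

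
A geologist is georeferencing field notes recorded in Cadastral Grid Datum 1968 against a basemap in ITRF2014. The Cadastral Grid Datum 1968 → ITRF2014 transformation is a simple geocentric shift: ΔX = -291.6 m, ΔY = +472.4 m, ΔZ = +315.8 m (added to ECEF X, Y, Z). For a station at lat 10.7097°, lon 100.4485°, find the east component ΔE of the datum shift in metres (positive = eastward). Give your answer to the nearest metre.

ΔE = 201 m

The local east axis at (φ, λ) is (−sin λ, cos λ, 0), so ΔE = −sin(100.4485°)·(-291.6) + cos(100.4485°)·472.4 = 201.09 m.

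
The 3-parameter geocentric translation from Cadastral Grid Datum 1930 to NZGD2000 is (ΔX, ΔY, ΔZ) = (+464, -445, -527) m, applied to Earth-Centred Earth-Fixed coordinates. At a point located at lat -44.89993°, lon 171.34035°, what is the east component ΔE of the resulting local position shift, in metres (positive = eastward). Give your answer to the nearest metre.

ΔE = 370 m

At φ = -44.89993°, λ = 171.34035°: sin φ = -0.705871, cos φ = 0.708341, sin λ = 0.150565, cos λ = -0.988600.
ΔE = −sin λ·ΔX + cos λ·ΔY = −(0.150565)·(464) + (-0.988600)·(-445) = 370.07 m.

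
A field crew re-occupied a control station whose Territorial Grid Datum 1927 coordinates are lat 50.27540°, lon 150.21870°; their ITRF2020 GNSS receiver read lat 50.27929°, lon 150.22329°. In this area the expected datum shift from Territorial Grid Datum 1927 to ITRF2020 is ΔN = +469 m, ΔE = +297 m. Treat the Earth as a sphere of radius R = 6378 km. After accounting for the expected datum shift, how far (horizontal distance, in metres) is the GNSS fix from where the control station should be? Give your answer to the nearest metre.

Observed coordinate differences: Δφ = +0.00389°, Δλ = +0.00459°.
Converting to metres (1° lat = 111317 m, cos φ = 0.639098): observed ΔN = 433.0 m, observed ΔE = 326.5 m.
Subtracting the expected shift leaves a residual of 433.0 − (469) = -36.0 m north and 326.5 − (297) = 29.5 m east.
Residual distance = √((-36.0)² + 29.5²) = 46.6 m.

47 m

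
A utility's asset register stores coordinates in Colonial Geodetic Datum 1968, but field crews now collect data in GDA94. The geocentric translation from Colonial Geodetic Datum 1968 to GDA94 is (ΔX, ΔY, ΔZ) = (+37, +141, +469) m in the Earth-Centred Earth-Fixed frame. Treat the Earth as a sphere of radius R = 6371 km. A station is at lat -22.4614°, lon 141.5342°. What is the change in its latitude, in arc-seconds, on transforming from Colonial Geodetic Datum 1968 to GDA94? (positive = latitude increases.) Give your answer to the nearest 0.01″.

sin φ = -0.382061, cos φ = 0.924137, sin λ = 0.622047, cos λ = -0.782980.
North component: ΔN = −sin φ cos λ·ΔX − sin φ sin λ·ΔY + cos φ·ΔZ = −(-0.382061)(-0.782980)(37) − (-0.382061)(0.622047)(141) + (0.924137)(469) = 455.86 m.
1° of latitude spans πR/180 = 111195 m, so Δφ = 455.86 / 111195 × 3600 = 14.759″.

Δφ = 14.76″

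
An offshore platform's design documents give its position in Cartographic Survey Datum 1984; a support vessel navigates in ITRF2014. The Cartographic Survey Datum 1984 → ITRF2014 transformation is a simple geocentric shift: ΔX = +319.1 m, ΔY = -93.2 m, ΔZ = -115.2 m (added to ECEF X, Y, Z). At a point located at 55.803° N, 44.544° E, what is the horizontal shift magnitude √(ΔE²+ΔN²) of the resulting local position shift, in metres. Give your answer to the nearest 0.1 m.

351.8 m

The local east axis at (φ, λ) is (−sin λ, cos λ, 0), so ΔE = −sin(44.544°)·319.1 + cos(44.544°)·(-93.2) = -290.26 m.
The local north axis is (−sin φ cos λ, −sin φ sin λ, cos φ), giving ΔN = -188.107 + 54.073 − 64.747 = -198.78 m.
Horizontal magnitude = √(ΔE² + ΔN²) = √((-290.26)² + (-198.78)²) = 351.80 m.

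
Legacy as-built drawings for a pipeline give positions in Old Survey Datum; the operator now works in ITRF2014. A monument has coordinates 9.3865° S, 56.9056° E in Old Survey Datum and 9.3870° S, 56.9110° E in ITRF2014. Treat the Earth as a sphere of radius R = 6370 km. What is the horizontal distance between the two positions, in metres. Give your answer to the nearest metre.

Δφ = -9.3870° − -9.3865° = -0.0005°; Δλ = 56.9110° − 56.9056° = +0.0054°.
1° along a meridian = πR/180 = 111177 m.
ΔN = Δφ × 111177 = -55.6 m; ΔE = Δλ × 111177 × cos(-9.3865°) = +0.0054 × 111177 × 0.986611 = 592.3 m.
Distance = √(ΔE² + ΔN²) = √(592.3² + (-55.6)²) = 594.9 m.

595 m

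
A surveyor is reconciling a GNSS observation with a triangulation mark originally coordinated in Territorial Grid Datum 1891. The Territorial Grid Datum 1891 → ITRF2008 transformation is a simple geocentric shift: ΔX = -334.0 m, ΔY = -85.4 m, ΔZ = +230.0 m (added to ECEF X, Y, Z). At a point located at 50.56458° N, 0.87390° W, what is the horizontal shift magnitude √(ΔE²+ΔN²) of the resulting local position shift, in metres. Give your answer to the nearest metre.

The local east axis at (φ, λ) is (−sin λ, cos λ, 0), so ΔE = −sin(-0.87390°)·(-334.0) + cos(-0.87390°)·(-85.4) = -90.48 m.
The local north axis is (−sin φ cos λ, −sin φ sin λ, cos φ), giving ΔN = 257.932 − 1.006 + 146.098 = 403.02 m.
Horizontal magnitude = √(ΔE² + ΔN²) = √((-90.48)² + 403.02²) = 413.06 m.

413 m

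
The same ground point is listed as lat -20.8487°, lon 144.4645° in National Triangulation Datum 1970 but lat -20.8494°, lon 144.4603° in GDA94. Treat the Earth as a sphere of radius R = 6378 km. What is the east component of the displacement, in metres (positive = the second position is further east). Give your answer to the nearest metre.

Δφ = -20.8494° − -20.8487° = -0.0007°; Δλ = 144.4603° − 144.4645° = -0.0042°.
1° along a meridian = πR/180 = 111317 m.
ΔN = Δφ × 111317 = -77.9 m; ΔE = Δλ × 111317 × cos(-20.8487°) = -0.0042 × 111317 × 0.934524 = -436.9 m.

ΔE = -437 m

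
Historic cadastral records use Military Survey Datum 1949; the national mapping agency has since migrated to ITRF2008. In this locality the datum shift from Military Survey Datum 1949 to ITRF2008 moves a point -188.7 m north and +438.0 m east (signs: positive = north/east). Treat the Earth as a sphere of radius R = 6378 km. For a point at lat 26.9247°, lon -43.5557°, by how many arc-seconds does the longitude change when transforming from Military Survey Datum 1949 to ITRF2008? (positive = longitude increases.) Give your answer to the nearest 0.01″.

At latitude 26.9247°, cos φ = 0.891602.
One radian of longitude at latitude φ spans R cos φ, so Δλ = ΔE / (R cos φ) = 438.0 / (6378000 × 0.891602) = 7.7023e-05 rad = 15.887″.

Δλ = 15.89″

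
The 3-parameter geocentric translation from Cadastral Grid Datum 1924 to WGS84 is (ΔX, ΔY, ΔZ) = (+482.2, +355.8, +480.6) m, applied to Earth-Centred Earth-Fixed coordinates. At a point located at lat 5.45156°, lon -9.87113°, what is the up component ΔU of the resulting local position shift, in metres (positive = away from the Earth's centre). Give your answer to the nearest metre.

At φ = 5.45156°, λ = -9.87113°: sin φ = 0.095004, cos φ = 0.995477, sin λ = -0.171433, cos λ = 0.985196.
ΔU = cos φ cos λ·ΔX + cos φ sin λ·ΔY + sin φ·ΔZ = (0.995477)(0.985196)(482.2) + (0.995477)(-0.171433)(355.8) + (0.095004)(480.6) = 457.85 m.

ΔU = 458 m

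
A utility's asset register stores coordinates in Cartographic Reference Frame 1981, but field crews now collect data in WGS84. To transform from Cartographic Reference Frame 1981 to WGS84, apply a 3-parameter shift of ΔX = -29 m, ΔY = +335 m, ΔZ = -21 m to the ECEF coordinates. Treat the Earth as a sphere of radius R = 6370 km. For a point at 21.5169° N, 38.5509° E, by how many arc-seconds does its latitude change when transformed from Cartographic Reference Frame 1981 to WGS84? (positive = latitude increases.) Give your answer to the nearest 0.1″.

Δφ = -2.8″

sin φ = 0.366776, cos φ = 0.930309, sin λ = 0.623210, cos λ = 0.782055.
North component: ΔN = −sin φ cos λ·ΔX − sin φ sin λ·ΔY + cos φ·ΔZ = −(0.366776)(0.782055)(-29) − (0.366776)(0.623210)(335) + (0.930309)(-21) = -87.79 m.
1° of latitude spans πR/180 = 111177 m, so Δφ = -87.79 / 111177 × 3600 = -2.843″.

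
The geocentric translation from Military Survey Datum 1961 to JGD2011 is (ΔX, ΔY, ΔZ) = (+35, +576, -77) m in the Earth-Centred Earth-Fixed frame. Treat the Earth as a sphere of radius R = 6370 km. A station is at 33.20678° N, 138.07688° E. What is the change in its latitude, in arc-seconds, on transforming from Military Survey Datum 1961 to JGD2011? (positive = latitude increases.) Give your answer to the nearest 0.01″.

Δφ = -8.45″

sin φ = 0.547662, cos φ = 0.836700, sin λ = 0.668133, cos λ = -0.744042.
North component: ΔN = −sin φ cos λ·ΔX − sin φ sin λ·ΔY + cos φ·ΔZ = −(0.547662)(-0.744042)(35) − (0.547662)(0.668133)(576) + (0.836700)(-77) = -260.93 m.
1° of latitude spans πR/180 = 111177 m, so Δφ = -260.93 / 111177 × 3600 = -8.449″.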